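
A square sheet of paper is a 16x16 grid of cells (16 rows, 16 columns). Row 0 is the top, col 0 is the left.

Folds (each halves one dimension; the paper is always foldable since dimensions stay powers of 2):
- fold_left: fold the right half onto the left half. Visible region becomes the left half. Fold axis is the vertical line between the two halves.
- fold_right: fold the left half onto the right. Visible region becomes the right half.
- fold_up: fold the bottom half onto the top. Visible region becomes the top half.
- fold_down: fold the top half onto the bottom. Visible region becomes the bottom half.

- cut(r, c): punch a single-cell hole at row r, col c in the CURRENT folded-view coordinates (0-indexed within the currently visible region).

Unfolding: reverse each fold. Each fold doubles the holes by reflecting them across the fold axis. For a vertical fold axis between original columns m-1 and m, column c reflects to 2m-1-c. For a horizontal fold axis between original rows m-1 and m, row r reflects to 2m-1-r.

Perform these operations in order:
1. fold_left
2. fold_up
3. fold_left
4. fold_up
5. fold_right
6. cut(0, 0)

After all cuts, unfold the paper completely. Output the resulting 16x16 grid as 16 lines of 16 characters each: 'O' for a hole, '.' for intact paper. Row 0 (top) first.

Op 1 fold_left: fold axis v@8; visible region now rows[0,16) x cols[0,8) = 16x8
Op 2 fold_up: fold axis h@8; visible region now rows[0,8) x cols[0,8) = 8x8
Op 3 fold_left: fold axis v@4; visible region now rows[0,8) x cols[0,4) = 8x4
Op 4 fold_up: fold axis h@4; visible region now rows[0,4) x cols[0,4) = 4x4
Op 5 fold_right: fold axis v@2; visible region now rows[0,4) x cols[2,4) = 4x2
Op 6 cut(0, 0): punch at orig (0,2); cuts so far [(0, 2)]; region rows[0,4) x cols[2,4) = 4x2
Unfold 1 (reflect across v@2): 2 holes -> [(0, 1), (0, 2)]
Unfold 2 (reflect across h@4): 4 holes -> [(0, 1), (0, 2), (7, 1), (7, 2)]
Unfold 3 (reflect across v@4): 8 holes -> [(0, 1), (0, 2), (0, 5), (0, 6), (7, 1), (7, 2), (7, 5), (7, 6)]
Unfold 4 (reflect across h@8): 16 holes -> [(0, 1), (0, 2), (0, 5), (0, 6), (7, 1), (7, 2), (7, 5), (7, 6), (8, 1), (8, 2), (8, 5), (8, 6), (15, 1), (15, 2), (15, 5), (15, 6)]
Unfold 5 (reflect across v@8): 32 holes -> [(0, 1), (0, 2), (0, 5), (0, 6), (0, 9), (0, 10), (0, 13), (0, 14), (7, 1), (7, 2), (7, 5), (7, 6), (7, 9), (7, 10), (7, 13), (7, 14), (8, 1), (8, 2), (8, 5), (8, 6), (8, 9), (8, 10), (8, 13), (8, 14), (15, 1), (15, 2), (15, 5), (15, 6), (15, 9), (15, 10), (15, 13), (15, 14)]

Answer: .OO..OO..OO..OO.
................
................
................
................
................
................
.OO..OO..OO..OO.
.OO..OO..OO..OO.
................
................
................
................
................
................
.OO..OO..OO..OO.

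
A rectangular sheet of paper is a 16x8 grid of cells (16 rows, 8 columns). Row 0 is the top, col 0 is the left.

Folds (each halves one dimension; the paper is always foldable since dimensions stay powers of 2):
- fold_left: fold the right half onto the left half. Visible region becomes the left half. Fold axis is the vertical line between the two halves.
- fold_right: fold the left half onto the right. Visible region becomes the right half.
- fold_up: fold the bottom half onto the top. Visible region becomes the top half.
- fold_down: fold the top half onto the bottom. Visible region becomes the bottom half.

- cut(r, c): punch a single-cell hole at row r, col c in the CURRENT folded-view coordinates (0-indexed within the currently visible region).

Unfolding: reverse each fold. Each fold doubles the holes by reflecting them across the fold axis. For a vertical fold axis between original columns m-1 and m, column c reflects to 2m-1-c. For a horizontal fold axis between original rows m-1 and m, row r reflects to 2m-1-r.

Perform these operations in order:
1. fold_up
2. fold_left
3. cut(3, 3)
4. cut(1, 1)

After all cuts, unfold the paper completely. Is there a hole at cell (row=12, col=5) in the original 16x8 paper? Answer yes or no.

Op 1 fold_up: fold axis h@8; visible region now rows[0,8) x cols[0,8) = 8x8
Op 2 fold_left: fold axis v@4; visible region now rows[0,8) x cols[0,4) = 8x4
Op 3 cut(3, 3): punch at orig (3,3); cuts so far [(3, 3)]; region rows[0,8) x cols[0,4) = 8x4
Op 4 cut(1, 1): punch at orig (1,1); cuts so far [(1, 1), (3, 3)]; region rows[0,8) x cols[0,4) = 8x4
Unfold 1 (reflect across v@4): 4 holes -> [(1, 1), (1, 6), (3, 3), (3, 4)]
Unfold 2 (reflect across h@8): 8 holes -> [(1, 1), (1, 6), (3, 3), (3, 4), (12, 3), (12, 4), (14, 1), (14, 6)]
Holes: [(1, 1), (1, 6), (3, 3), (3, 4), (12, 3), (12, 4), (14, 1), (14, 6)]

Answer: no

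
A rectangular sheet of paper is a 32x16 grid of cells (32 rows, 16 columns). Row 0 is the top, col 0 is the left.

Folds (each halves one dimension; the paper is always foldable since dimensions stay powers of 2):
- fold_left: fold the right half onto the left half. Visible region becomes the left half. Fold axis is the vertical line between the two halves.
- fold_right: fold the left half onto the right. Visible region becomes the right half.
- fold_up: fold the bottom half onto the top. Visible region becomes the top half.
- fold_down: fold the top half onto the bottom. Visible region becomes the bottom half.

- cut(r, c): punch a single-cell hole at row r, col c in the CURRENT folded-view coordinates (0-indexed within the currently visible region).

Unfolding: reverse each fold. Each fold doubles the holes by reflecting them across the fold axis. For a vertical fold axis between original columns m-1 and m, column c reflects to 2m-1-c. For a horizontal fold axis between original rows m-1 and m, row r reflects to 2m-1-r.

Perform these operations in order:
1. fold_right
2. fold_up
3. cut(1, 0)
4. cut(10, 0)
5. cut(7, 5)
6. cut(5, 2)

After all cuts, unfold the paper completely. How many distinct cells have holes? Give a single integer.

Op 1 fold_right: fold axis v@8; visible region now rows[0,32) x cols[8,16) = 32x8
Op 2 fold_up: fold axis h@16; visible region now rows[0,16) x cols[8,16) = 16x8
Op 3 cut(1, 0): punch at orig (1,8); cuts so far [(1, 8)]; region rows[0,16) x cols[8,16) = 16x8
Op 4 cut(10, 0): punch at orig (10,8); cuts so far [(1, 8), (10, 8)]; region rows[0,16) x cols[8,16) = 16x8
Op 5 cut(7, 5): punch at orig (7,13); cuts so far [(1, 8), (7, 13), (10, 8)]; region rows[0,16) x cols[8,16) = 16x8
Op 6 cut(5, 2): punch at orig (5,10); cuts so far [(1, 8), (5, 10), (7, 13), (10, 8)]; region rows[0,16) x cols[8,16) = 16x8
Unfold 1 (reflect across h@16): 8 holes -> [(1, 8), (5, 10), (7, 13), (10, 8), (21, 8), (24, 13), (26, 10), (30, 8)]
Unfold 2 (reflect across v@8): 16 holes -> [(1, 7), (1, 8), (5, 5), (5, 10), (7, 2), (7, 13), (10, 7), (10, 8), (21, 7), (21, 8), (24, 2), (24, 13), (26, 5), (26, 10), (30, 7), (30, 8)]

Answer: 16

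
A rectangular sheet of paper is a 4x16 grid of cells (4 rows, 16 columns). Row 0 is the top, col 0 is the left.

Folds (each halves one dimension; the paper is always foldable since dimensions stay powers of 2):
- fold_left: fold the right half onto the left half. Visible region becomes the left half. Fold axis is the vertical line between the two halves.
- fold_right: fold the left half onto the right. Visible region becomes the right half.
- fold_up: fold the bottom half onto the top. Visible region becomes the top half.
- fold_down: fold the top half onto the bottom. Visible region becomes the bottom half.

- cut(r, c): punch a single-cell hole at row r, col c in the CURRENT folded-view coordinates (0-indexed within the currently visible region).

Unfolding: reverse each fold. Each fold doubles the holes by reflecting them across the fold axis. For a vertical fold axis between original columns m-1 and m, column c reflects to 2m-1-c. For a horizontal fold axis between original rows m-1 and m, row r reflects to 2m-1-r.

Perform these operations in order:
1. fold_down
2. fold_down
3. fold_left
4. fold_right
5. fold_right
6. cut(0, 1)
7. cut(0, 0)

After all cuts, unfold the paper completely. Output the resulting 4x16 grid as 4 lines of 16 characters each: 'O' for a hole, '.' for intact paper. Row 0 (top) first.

Answer: OOOOOOOOOOOOOOOO
OOOOOOOOOOOOOOOO
OOOOOOOOOOOOOOOO
OOOOOOOOOOOOOOOO

Derivation:
Op 1 fold_down: fold axis h@2; visible region now rows[2,4) x cols[0,16) = 2x16
Op 2 fold_down: fold axis h@3; visible region now rows[3,4) x cols[0,16) = 1x16
Op 3 fold_left: fold axis v@8; visible region now rows[3,4) x cols[0,8) = 1x8
Op 4 fold_right: fold axis v@4; visible region now rows[3,4) x cols[4,8) = 1x4
Op 5 fold_right: fold axis v@6; visible region now rows[3,4) x cols[6,8) = 1x2
Op 6 cut(0, 1): punch at orig (3,7); cuts so far [(3, 7)]; region rows[3,4) x cols[6,8) = 1x2
Op 7 cut(0, 0): punch at orig (3,6); cuts so far [(3, 6), (3, 7)]; region rows[3,4) x cols[6,8) = 1x2
Unfold 1 (reflect across v@6): 4 holes -> [(3, 4), (3, 5), (3, 6), (3, 7)]
Unfold 2 (reflect across v@4): 8 holes -> [(3, 0), (3, 1), (3, 2), (3, 3), (3, 4), (3, 5), (3, 6), (3, 7)]
Unfold 3 (reflect across v@8): 16 holes -> [(3, 0), (3, 1), (3, 2), (3, 3), (3, 4), (3, 5), (3, 6), (3, 7), (3, 8), (3, 9), (3, 10), (3, 11), (3, 12), (3, 13), (3, 14), (3, 15)]
Unfold 4 (reflect across h@3): 32 holes -> [(2, 0), (2, 1), (2, 2), (2, 3), (2, 4), (2, 5), (2, 6), (2, 7), (2, 8), (2, 9), (2, 10), (2, 11), (2, 12), (2, 13), (2, 14), (2, 15), (3, 0), (3, 1), (3, 2), (3, 3), (3, 4), (3, 5), (3, 6), (3, 7), (3, 8), (3, 9), (3, 10), (3, 11), (3, 12), (3, 13), (3, 14), (3, 15)]
Unfold 5 (reflect across h@2): 64 holes -> [(0, 0), (0, 1), (0, 2), (0, 3), (0, 4), (0, 5), (0, 6), (0, 7), (0, 8), (0, 9), (0, 10), (0, 11), (0, 12), (0, 13), (0, 14), (0, 15), (1, 0), (1, 1), (1, 2), (1, 3), (1, 4), (1, 5), (1, 6), (1, 7), (1, 8), (1, 9), (1, 10), (1, 11), (1, 12), (1, 13), (1, 14), (1, 15), (2, 0), (2, 1), (2, 2), (2, 3), (2, 4), (2, 5), (2, 6), (2, 7), (2, 8), (2, 9), (2, 10), (2, 11), (2, 12), (2, 13), (2, 14), (2, 15), (3, 0), (3, 1), (3, 2), (3, 3), (3, 4), (3, 5), (3, 6), (3, 7), (3, 8), (3, 9), (3, 10), (3, 11), (3, 12), (3, 13), (3, 14), (3, 15)]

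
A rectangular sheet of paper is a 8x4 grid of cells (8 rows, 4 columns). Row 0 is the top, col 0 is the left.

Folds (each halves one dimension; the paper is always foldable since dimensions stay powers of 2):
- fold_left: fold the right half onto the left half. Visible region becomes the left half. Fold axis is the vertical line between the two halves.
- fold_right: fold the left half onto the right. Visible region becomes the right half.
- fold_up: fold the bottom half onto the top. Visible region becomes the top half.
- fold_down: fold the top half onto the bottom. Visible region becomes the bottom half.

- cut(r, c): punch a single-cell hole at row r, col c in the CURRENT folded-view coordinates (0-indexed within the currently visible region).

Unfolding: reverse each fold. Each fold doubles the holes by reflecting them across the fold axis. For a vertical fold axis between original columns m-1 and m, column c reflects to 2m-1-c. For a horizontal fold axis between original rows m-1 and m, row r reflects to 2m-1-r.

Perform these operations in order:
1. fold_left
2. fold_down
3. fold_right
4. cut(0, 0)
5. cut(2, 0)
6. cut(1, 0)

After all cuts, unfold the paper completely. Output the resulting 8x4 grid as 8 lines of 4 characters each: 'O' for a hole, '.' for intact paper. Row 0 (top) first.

Op 1 fold_left: fold axis v@2; visible region now rows[0,8) x cols[0,2) = 8x2
Op 2 fold_down: fold axis h@4; visible region now rows[4,8) x cols[0,2) = 4x2
Op 3 fold_right: fold axis v@1; visible region now rows[4,8) x cols[1,2) = 4x1
Op 4 cut(0, 0): punch at orig (4,1); cuts so far [(4, 1)]; region rows[4,8) x cols[1,2) = 4x1
Op 5 cut(2, 0): punch at orig (6,1); cuts so far [(4, 1), (6, 1)]; region rows[4,8) x cols[1,2) = 4x1
Op 6 cut(1, 0): punch at orig (5,1); cuts so far [(4, 1), (5, 1), (6, 1)]; region rows[4,8) x cols[1,2) = 4x1
Unfold 1 (reflect across v@1): 6 holes -> [(4, 0), (4, 1), (5, 0), (5, 1), (6, 0), (6, 1)]
Unfold 2 (reflect across h@4): 12 holes -> [(1, 0), (1, 1), (2, 0), (2, 1), (3, 0), (3, 1), (4, 0), (4, 1), (5, 0), (5, 1), (6, 0), (6, 1)]
Unfold 3 (reflect across v@2): 24 holes -> [(1, 0), (1, 1), (1, 2), (1, 3), (2, 0), (2, 1), (2, 2), (2, 3), (3, 0), (3, 1), (3, 2), (3, 3), (4, 0), (4, 1), (4, 2), (4, 3), (5, 0), (5, 1), (5, 2), (5, 3), (6, 0), (6, 1), (6, 2), (6, 3)]

Answer: ....
OOOO
OOOO
OOOO
OOOO
OOOO
OOOO
....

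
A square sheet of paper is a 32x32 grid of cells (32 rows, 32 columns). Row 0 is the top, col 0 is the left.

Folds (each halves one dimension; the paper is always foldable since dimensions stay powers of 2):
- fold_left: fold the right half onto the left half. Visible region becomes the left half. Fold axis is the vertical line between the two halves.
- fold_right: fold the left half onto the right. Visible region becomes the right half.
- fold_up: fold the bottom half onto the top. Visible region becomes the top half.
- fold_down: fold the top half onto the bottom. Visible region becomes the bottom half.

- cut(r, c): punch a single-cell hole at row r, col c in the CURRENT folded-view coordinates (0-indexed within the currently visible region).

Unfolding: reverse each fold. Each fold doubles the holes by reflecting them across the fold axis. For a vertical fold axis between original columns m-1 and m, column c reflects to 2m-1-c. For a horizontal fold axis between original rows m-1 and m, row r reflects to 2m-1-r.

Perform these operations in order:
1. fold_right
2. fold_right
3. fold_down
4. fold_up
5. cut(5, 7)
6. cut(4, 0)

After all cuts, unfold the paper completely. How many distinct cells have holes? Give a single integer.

Op 1 fold_right: fold axis v@16; visible region now rows[0,32) x cols[16,32) = 32x16
Op 2 fold_right: fold axis v@24; visible region now rows[0,32) x cols[24,32) = 32x8
Op 3 fold_down: fold axis h@16; visible region now rows[16,32) x cols[24,32) = 16x8
Op 4 fold_up: fold axis h@24; visible region now rows[16,24) x cols[24,32) = 8x8
Op 5 cut(5, 7): punch at orig (21,31); cuts so far [(21, 31)]; region rows[16,24) x cols[24,32) = 8x8
Op 6 cut(4, 0): punch at orig (20,24); cuts so far [(20, 24), (21, 31)]; region rows[16,24) x cols[24,32) = 8x8
Unfold 1 (reflect across h@24): 4 holes -> [(20, 24), (21, 31), (26, 31), (27, 24)]
Unfold 2 (reflect across h@16): 8 holes -> [(4, 24), (5, 31), (10, 31), (11, 24), (20, 24), (21, 31), (26, 31), (27, 24)]
Unfold 3 (reflect across v@24): 16 holes -> [(4, 23), (4, 24), (5, 16), (5, 31), (10, 16), (10, 31), (11, 23), (11, 24), (20, 23), (20, 24), (21, 16), (21, 31), (26, 16), (26, 31), (27, 23), (27, 24)]
Unfold 4 (reflect across v@16): 32 holes -> [(4, 7), (4, 8), (4, 23), (4, 24), (5, 0), (5, 15), (5, 16), (5, 31), (10, 0), (10, 15), (10, 16), (10, 31), (11, 7), (11, 8), (11, 23), (11, 24), (20, 7), (20, 8), (20, 23), (20, 24), (21, 0), (21, 15), (21, 16), (21, 31), (26, 0), (26, 15), (26, 16), (26, 31), (27, 7), (27, 8), (27, 23), (27, 24)]

Answer: 32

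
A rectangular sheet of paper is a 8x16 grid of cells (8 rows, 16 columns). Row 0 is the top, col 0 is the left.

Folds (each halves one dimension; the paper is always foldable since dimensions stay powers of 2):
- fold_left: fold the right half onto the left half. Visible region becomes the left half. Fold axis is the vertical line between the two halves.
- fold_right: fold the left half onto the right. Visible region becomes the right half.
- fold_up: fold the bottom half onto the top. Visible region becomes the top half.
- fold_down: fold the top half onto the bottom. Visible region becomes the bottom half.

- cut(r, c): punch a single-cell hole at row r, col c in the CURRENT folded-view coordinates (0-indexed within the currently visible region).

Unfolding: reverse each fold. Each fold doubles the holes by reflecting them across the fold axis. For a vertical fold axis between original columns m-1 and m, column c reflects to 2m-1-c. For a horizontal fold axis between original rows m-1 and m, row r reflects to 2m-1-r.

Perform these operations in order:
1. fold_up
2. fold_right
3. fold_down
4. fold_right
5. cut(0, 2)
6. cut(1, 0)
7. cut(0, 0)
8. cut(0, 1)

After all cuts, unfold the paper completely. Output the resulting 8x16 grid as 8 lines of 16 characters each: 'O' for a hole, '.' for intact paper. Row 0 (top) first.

Op 1 fold_up: fold axis h@4; visible region now rows[0,4) x cols[0,16) = 4x16
Op 2 fold_right: fold axis v@8; visible region now rows[0,4) x cols[8,16) = 4x8
Op 3 fold_down: fold axis h@2; visible region now rows[2,4) x cols[8,16) = 2x8
Op 4 fold_right: fold axis v@12; visible region now rows[2,4) x cols[12,16) = 2x4
Op 5 cut(0, 2): punch at orig (2,14); cuts so far [(2, 14)]; region rows[2,4) x cols[12,16) = 2x4
Op 6 cut(1, 0): punch at orig (3,12); cuts so far [(2, 14), (3, 12)]; region rows[2,4) x cols[12,16) = 2x4
Op 7 cut(0, 0): punch at orig (2,12); cuts so far [(2, 12), (2, 14), (3, 12)]; region rows[2,4) x cols[12,16) = 2x4
Op 8 cut(0, 1): punch at orig (2,13); cuts so far [(2, 12), (2, 13), (2, 14), (3, 12)]; region rows[2,4) x cols[12,16) = 2x4
Unfold 1 (reflect across v@12): 8 holes -> [(2, 9), (2, 10), (2, 11), (2, 12), (2, 13), (2, 14), (3, 11), (3, 12)]
Unfold 2 (reflect across h@2): 16 holes -> [(0, 11), (0, 12), (1, 9), (1, 10), (1, 11), (1, 12), (1, 13), (1, 14), (2, 9), (2, 10), (2, 11), (2, 12), (2, 13), (2, 14), (3, 11), (3, 12)]
Unfold 3 (reflect across v@8): 32 holes -> [(0, 3), (0, 4), (0, 11), (0, 12), (1, 1), (1, 2), (1, 3), (1, 4), (1, 5), (1, 6), (1, 9), (1, 10), (1, 11), (1, 12), (1, 13), (1, 14), (2, 1), (2, 2), (2, 3), (2, 4), (2, 5), (2, 6), (2, 9), (2, 10), (2, 11), (2, 12), (2, 13), (2, 14), (3, 3), (3, 4), (3, 11), (3, 12)]
Unfold 4 (reflect across h@4): 64 holes -> [(0, 3), (0, 4), (0, 11), (0, 12), (1, 1), (1, 2), (1, 3), (1, 4), (1, 5), (1, 6), (1, 9), (1, 10), (1, 11), (1, 12), (1, 13), (1, 14), (2, 1), (2, 2), (2, 3), (2, 4), (2, 5), (2, 6), (2, 9), (2, 10), (2, 11), (2, 12), (2, 13), (2, 14), (3, 3), (3, 4), (3, 11), (3, 12), (4, 3), (4, 4), (4, 11), (4, 12), (5, 1), (5, 2), (5, 3), (5, 4), (5, 5), (5, 6), (5, 9), (5, 10), (5, 11), (5, 12), (5, 13), (5, 14), (6, 1), (6, 2), (6, 3), (6, 4), (6, 5), (6, 6), (6, 9), (6, 10), (6, 11), (6, 12), (6, 13), (6, 14), (7, 3), (7, 4), (7, 11), (7, 12)]

Answer: ...OO......OO...
.OOOOOO..OOOOOO.
.OOOOOO..OOOOOO.
...OO......OO...
...OO......OO...
.OOOOOO..OOOOOO.
.OOOOOO..OOOOOO.
...OO......OO...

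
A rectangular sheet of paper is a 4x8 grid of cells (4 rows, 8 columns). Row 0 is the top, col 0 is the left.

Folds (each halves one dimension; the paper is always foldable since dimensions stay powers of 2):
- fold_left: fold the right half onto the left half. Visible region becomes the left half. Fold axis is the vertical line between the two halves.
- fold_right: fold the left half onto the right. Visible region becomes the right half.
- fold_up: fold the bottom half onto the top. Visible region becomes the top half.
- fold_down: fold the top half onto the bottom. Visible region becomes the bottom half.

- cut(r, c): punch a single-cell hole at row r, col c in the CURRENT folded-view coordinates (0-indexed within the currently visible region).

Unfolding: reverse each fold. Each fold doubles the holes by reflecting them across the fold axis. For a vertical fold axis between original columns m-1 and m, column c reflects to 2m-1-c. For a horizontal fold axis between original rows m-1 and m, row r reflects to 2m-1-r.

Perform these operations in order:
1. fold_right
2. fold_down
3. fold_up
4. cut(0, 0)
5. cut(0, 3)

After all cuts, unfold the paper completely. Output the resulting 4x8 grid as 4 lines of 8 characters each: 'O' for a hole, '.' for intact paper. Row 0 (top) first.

Answer: O..OO..O
O..OO..O
O..OO..O
O..OO..O

Derivation:
Op 1 fold_right: fold axis v@4; visible region now rows[0,4) x cols[4,8) = 4x4
Op 2 fold_down: fold axis h@2; visible region now rows[2,4) x cols[4,8) = 2x4
Op 3 fold_up: fold axis h@3; visible region now rows[2,3) x cols[4,8) = 1x4
Op 4 cut(0, 0): punch at orig (2,4); cuts so far [(2, 4)]; region rows[2,3) x cols[4,8) = 1x4
Op 5 cut(0, 3): punch at orig (2,7); cuts so far [(2, 4), (2, 7)]; region rows[2,3) x cols[4,8) = 1x4
Unfold 1 (reflect across h@3): 4 holes -> [(2, 4), (2, 7), (3, 4), (3, 7)]
Unfold 2 (reflect across h@2): 8 holes -> [(0, 4), (0, 7), (1, 4), (1, 7), (2, 4), (2, 7), (3, 4), (3, 7)]
Unfold 3 (reflect across v@4): 16 holes -> [(0, 0), (0, 3), (0, 4), (0, 7), (1, 0), (1, 3), (1, 4), (1, 7), (2, 0), (2, 3), (2, 4), (2, 7), (3, 0), (3, 3), (3, 4), (3, 7)]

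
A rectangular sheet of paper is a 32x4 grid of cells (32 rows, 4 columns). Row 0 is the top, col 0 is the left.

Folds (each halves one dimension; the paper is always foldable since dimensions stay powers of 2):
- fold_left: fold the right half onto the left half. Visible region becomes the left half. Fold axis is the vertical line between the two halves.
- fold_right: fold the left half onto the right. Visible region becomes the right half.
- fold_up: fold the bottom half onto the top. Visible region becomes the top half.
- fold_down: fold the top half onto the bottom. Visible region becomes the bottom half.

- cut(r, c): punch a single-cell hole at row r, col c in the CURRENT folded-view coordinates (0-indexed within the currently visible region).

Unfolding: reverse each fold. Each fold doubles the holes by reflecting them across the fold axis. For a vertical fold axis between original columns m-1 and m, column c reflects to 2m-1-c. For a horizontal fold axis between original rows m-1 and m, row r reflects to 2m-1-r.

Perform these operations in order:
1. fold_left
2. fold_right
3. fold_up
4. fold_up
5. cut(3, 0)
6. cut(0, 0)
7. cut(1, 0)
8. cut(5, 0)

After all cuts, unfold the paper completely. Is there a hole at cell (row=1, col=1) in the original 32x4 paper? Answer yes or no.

Answer: yes

Derivation:
Op 1 fold_left: fold axis v@2; visible region now rows[0,32) x cols[0,2) = 32x2
Op 2 fold_right: fold axis v@1; visible region now rows[0,32) x cols[1,2) = 32x1
Op 3 fold_up: fold axis h@16; visible region now rows[0,16) x cols[1,2) = 16x1
Op 4 fold_up: fold axis h@8; visible region now rows[0,8) x cols[1,2) = 8x1
Op 5 cut(3, 0): punch at orig (3,1); cuts so far [(3, 1)]; region rows[0,8) x cols[1,2) = 8x1
Op 6 cut(0, 0): punch at orig (0,1); cuts so far [(0, 1), (3, 1)]; region rows[0,8) x cols[1,2) = 8x1
Op 7 cut(1, 0): punch at orig (1,1); cuts so far [(0, 1), (1, 1), (3, 1)]; region rows[0,8) x cols[1,2) = 8x1
Op 8 cut(5, 0): punch at orig (5,1); cuts so far [(0, 1), (1, 1), (3, 1), (5, 1)]; region rows[0,8) x cols[1,2) = 8x1
Unfold 1 (reflect across h@8): 8 holes -> [(0, 1), (1, 1), (3, 1), (5, 1), (10, 1), (12, 1), (14, 1), (15, 1)]
Unfold 2 (reflect across h@16): 16 holes -> [(0, 1), (1, 1), (3, 1), (5, 1), (10, 1), (12, 1), (14, 1), (15, 1), (16, 1), (17, 1), (19, 1), (21, 1), (26, 1), (28, 1), (30, 1), (31, 1)]
Unfold 3 (reflect across v@1): 32 holes -> [(0, 0), (0, 1), (1, 0), (1, 1), (3, 0), (3, 1), (5, 0), (5, 1), (10, 0), (10, 1), (12, 0), (12, 1), (14, 0), (14, 1), (15, 0), (15, 1), (16, 0), (16, 1), (17, 0), (17, 1), (19, 0), (19, 1), (21, 0), (21, 1), (26, 0), (26, 1), (28, 0), (28, 1), (30, 0), (30, 1), (31, 0), (31, 1)]
Unfold 4 (reflect across v@2): 64 holes -> [(0, 0), (0, 1), (0, 2), (0, 3), (1, 0), (1, 1), (1, 2), (1, 3), (3, 0), (3, 1), (3, 2), (3, 3), (5, 0), (5, 1), (5, 2), (5, 3), (10, 0), (10, 1), (10, 2), (10, 3), (12, 0), (12, 1), (12, 2), (12, 3), (14, 0), (14, 1), (14, 2), (14, 3), (15, 0), (15, 1), (15, 2), (15, 3), (16, 0), (16, 1), (16, 2), (16, 3), (17, 0), (17, 1), (17, 2), (17, 3), (19, 0), (19, 1), (19, 2), (19, 3), (21, 0), (21, 1), (21, 2), (21, 3), (26, 0), (26, 1), (26, 2), (26, 3), (28, 0), (28, 1), (28, 2), (28, 3), (30, 0), (30, 1), (30, 2), (30, 3), (31, 0), (31, 1), (31, 2), (31, 3)]
Holes: [(0, 0), (0, 1), (0, 2), (0, 3), (1, 0), (1, 1), (1, 2), (1, 3), (3, 0), (3, 1), (3, 2), (3, 3), (5, 0), (5, 1), (5, 2), (5, 3), (10, 0), (10, 1), (10, 2), (10, 3), (12, 0), (12, 1), (12, 2), (12, 3), (14, 0), (14, 1), (14, 2), (14, 3), (15, 0), (15, 1), (15, 2), (15, 3), (16, 0), (16, 1), (16, 2), (16, 3), (17, 0), (17, 1), (17, 2), (17, 3), (19, 0), (19, 1), (19, 2), (19, 3), (21, 0), (21, 1), (21, 2), (21, 3), (26, 0), (26, 1), (26, 2), (26, 3), (28, 0), (28, 1), (28, 2), (28, 3), (30, 0), (30, 1), (30, 2), (30, 3), (31, 0), (31, 1), (31, 2), (31, 3)]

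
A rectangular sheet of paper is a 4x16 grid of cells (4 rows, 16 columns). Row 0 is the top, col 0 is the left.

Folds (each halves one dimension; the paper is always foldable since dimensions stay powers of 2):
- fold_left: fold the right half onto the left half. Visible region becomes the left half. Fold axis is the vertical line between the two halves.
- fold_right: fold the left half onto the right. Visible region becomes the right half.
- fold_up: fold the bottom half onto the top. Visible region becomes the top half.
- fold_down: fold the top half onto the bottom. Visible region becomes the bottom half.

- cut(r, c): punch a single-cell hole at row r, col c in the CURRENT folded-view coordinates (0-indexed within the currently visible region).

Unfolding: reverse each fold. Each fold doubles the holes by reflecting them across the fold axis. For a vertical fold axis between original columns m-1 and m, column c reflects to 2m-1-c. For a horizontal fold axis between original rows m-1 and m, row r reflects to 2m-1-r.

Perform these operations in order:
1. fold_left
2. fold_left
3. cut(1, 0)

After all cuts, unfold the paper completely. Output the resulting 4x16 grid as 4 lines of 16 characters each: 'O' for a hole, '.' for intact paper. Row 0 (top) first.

Answer: ................
O......OO......O
................
................

Derivation:
Op 1 fold_left: fold axis v@8; visible region now rows[0,4) x cols[0,8) = 4x8
Op 2 fold_left: fold axis v@4; visible region now rows[0,4) x cols[0,4) = 4x4
Op 3 cut(1, 0): punch at orig (1,0); cuts so far [(1, 0)]; region rows[0,4) x cols[0,4) = 4x4
Unfold 1 (reflect across v@4): 2 holes -> [(1, 0), (1, 7)]
Unfold 2 (reflect across v@8): 4 holes -> [(1, 0), (1, 7), (1, 8), (1, 15)]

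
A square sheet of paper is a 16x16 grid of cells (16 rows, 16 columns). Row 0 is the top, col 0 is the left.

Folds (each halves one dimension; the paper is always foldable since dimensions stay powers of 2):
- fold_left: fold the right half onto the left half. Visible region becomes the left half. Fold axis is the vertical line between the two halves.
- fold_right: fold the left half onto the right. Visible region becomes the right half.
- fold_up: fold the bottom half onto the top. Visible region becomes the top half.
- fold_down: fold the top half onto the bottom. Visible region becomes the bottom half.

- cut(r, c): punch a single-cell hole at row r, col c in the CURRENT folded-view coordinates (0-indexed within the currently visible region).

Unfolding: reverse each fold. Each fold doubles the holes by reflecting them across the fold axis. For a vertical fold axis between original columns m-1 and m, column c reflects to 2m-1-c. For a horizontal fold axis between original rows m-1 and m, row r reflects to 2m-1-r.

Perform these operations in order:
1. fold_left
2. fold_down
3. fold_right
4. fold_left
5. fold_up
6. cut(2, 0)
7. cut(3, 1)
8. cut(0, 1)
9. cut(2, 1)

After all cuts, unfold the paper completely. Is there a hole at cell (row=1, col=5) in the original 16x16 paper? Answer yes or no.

Op 1 fold_left: fold axis v@8; visible region now rows[0,16) x cols[0,8) = 16x8
Op 2 fold_down: fold axis h@8; visible region now rows[8,16) x cols[0,8) = 8x8
Op 3 fold_right: fold axis v@4; visible region now rows[8,16) x cols[4,8) = 8x4
Op 4 fold_left: fold axis v@6; visible region now rows[8,16) x cols[4,6) = 8x2
Op 5 fold_up: fold axis h@12; visible region now rows[8,12) x cols[4,6) = 4x2
Op 6 cut(2, 0): punch at orig (10,4); cuts so far [(10, 4)]; region rows[8,12) x cols[4,6) = 4x2
Op 7 cut(3, 1): punch at orig (11,5); cuts so far [(10, 4), (11, 5)]; region rows[8,12) x cols[4,6) = 4x2
Op 8 cut(0, 1): punch at orig (8,5); cuts so far [(8, 5), (10, 4), (11, 5)]; region rows[8,12) x cols[4,6) = 4x2
Op 9 cut(2, 1): punch at orig (10,5); cuts so far [(8, 5), (10, 4), (10, 5), (11, 5)]; region rows[8,12) x cols[4,6) = 4x2
Unfold 1 (reflect across h@12): 8 holes -> [(8, 5), (10, 4), (10, 5), (11, 5), (12, 5), (13, 4), (13, 5), (15, 5)]
Unfold 2 (reflect across v@6): 16 holes -> [(8, 5), (8, 6), (10, 4), (10, 5), (10, 6), (10, 7), (11, 5), (11, 6), (12, 5), (12, 6), (13, 4), (13, 5), (13, 6), (13, 7), (15, 5), (15, 6)]
Unfold 3 (reflect across v@4): 32 holes -> [(8, 1), (8, 2), (8, 5), (8, 6), (10, 0), (10, 1), (10, 2), (10, 3), (10, 4), (10, 5), (10, 6), (10, 7), (11, 1), (11, 2), (11, 5), (11, 6), (12, 1), (12, 2), (12, 5), (12, 6), (13, 0), (13, 1), (13, 2), (13, 3), (13, 4), (13, 5), (13, 6), (13, 7), (15, 1), (15, 2), (15, 5), (15, 6)]
Unfold 4 (reflect across h@8): 64 holes -> [(0, 1), (0, 2), (0, 5), (0, 6), (2, 0), (2, 1), (2, 2), (2, 3), (2, 4), (2, 5), (2, 6), (2, 7), (3, 1), (3, 2), (3, 5), (3, 6), (4, 1), (4, 2), (4, 5), (4, 6), (5, 0), (5, 1), (5, 2), (5, 3), (5, 4), (5, 5), (5, 6), (5, 7), (7, 1), (7, 2), (7, 5), (7, 6), (8, 1), (8, 2), (8, 5), (8, 6), (10, 0), (10, 1), (10, 2), (10, 3), (10, 4), (10, 5), (10, 6), (10, 7), (11, 1), (11, 2), (11, 5), (11, 6), (12, 1), (12, 2), (12, 5), (12, 6), (13, 0), (13, 1), (13, 2), (13, 3), (13, 4), (13, 5), (13, 6), (13, 7), (15, 1), (15, 2), (15, 5), (15, 6)]
Unfold 5 (reflect across v@8): 128 holes -> [(0, 1), (0, 2), (0, 5), (0, 6), (0, 9), (0, 10), (0, 13), (0, 14), (2, 0), (2, 1), (2, 2), (2, 3), (2, 4), (2, 5), (2, 6), (2, 7), (2, 8), (2, 9), (2, 10), (2, 11), (2, 12), (2, 13), (2, 14), (2, 15), (3, 1), (3, 2), (3, 5), (3, 6), (3, 9), (3, 10), (3, 13), (3, 14), (4, 1), (4, 2), (4, 5), (4, 6), (4, 9), (4, 10), (4, 13), (4, 14), (5, 0), (5, 1), (5, 2), (5, 3), (5, 4), (5, 5), (5, 6), (5, 7), (5, 8), (5, 9), (5, 10), (5, 11), (5, 12), (5, 13), (5, 14), (5, 15), (7, 1), (7, 2), (7, 5), (7, 6), (7, 9), (7, 10), (7, 13), (7, 14), (8, 1), (8, 2), (8, 5), (8, 6), (8, 9), (8, 10), (8, 13), (8, 14), (10, 0), (10, 1), (10, 2), (10, 3), (10, 4), (10, 5), (10, 6), (10, 7), (10, 8), (10, 9), (10, 10), (10, 11), (10, 12), (10, 13), (10, 14), (10, 15), (11, 1), (11, 2), (11, 5), (11, 6), (11, 9), (11, 10), (11, 13), (11, 14), (12, 1), (12, 2), (12, 5), (12, 6), (12, 9), (12, 10), (12, 13), (12, 14), (13, 0), (13, 1), (13, 2), (13, 3), (13, 4), (13, 5), (13, 6), (13, 7), (13, 8), (13, 9), (13, 10), (13, 11), (13, 12), (13, 13), (13, 14), (13, 15), (15, 1), (15, 2), (15, 5), (15, 6), (15, 9), (15, 10), (15, 13), (15, 14)]
Holes: [(0, 1), (0, 2), (0, 5), (0, 6), (0, 9), (0, 10), (0, 13), (0, 14), (2, 0), (2, 1), (2, 2), (2, 3), (2, 4), (2, 5), (2, 6), (2, 7), (2, 8), (2, 9), (2, 10), (2, 11), (2, 12), (2, 13), (2, 14), (2, 15), (3, 1), (3, 2), (3, 5), (3, 6), (3, 9), (3, 10), (3, 13), (3, 14), (4, 1), (4, 2), (4, 5), (4, 6), (4, 9), (4, 10), (4, 13), (4, 14), (5, 0), (5, 1), (5, 2), (5, 3), (5, 4), (5, 5), (5, 6), (5, 7), (5, 8), (5, 9), (5, 10), (5, 11), (5, 12), (5, 13), (5, 14), (5, 15), (7, 1), (7, 2), (7, 5), (7, 6), (7, 9), (7, 10), (7, 13), (7, 14), (8, 1), (8, 2), (8, 5), (8, 6), (8, 9), (8, 10), (8, 13), (8, 14), (10, 0), (10, 1), (10, 2), (10, 3), (10, 4), (10, 5), (10, 6), (10, 7), (10, 8), (10, 9), (10, 10), (10, 11), (10, 12), (10, 13), (10, 14), (10, 15), (11, 1), (11, 2), (11, 5), (11, 6), (11, 9), (11, 10), (11, 13), (11, 14), (12, 1), (12, 2), (12, 5), (12, 6), (12, 9), (12, 10), (12, 13), (12, 14), (13, 0), (13, 1), (13, 2), (13, 3), (13, 4), (13, 5), (13, 6), (13, 7), (13, 8), (13, 9), (13, 10), (13, 11), (13, 12), (13, 13), (13, 14), (13, 15), (15, 1), (15, 2), (15, 5), (15, 6), (15, 9), (15, 10), (15, 13), (15, 14)]

Answer: no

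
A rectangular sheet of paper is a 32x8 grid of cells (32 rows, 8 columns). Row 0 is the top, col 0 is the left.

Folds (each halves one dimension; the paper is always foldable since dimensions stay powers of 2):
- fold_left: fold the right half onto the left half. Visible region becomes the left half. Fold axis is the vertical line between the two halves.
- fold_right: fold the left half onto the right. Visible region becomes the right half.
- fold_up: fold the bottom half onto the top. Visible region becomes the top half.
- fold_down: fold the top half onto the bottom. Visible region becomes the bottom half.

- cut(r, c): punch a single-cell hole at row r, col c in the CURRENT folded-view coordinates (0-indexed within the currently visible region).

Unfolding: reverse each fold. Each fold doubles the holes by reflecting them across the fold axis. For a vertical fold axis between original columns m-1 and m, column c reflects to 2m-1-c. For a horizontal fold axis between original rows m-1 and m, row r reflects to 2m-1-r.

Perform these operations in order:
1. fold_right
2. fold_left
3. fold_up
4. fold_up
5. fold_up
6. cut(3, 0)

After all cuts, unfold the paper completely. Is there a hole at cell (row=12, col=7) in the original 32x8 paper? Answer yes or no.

Answer: yes

Derivation:
Op 1 fold_right: fold axis v@4; visible region now rows[0,32) x cols[4,8) = 32x4
Op 2 fold_left: fold axis v@6; visible region now rows[0,32) x cols[4,6) = 32x2
Op 3 fold_up: fold axis h@16; visible region now rows[0,16) x cols[4,6) = 16x2
Op 4 fold_up: fold axis h@8; visible region now rows[0,8) x cols[4,6) = 8x2
Op 5 fold_up: fold axis h@4; visible region now rows[0,4) x cols[4,6) = 4x2
Op 6 cut(3, 0): punch at orig (3,4); cuts so far [(3, 4)]; region rows[0,4) x cols[4,6) = 4x2
Unfold 1 (reflect across h@4): 2 holes -> [(3, 4), (4, 4)]
Unfold 2 (reflect across h@8): 4 holes -> [(3, 4), (4, 4), (11, 4), (12, 4)]
Unfold 3 (reflect across h@16): 8 holes -> [(3, 4), (4, 4), (11, 4), (12, 4), (19, 4), (20, 4), (27, 4), (28, 4)]
Unfold 4 (reflect across v@6): 16 holes -> [(3, 4), (3, 7), (4, 4), (4, 7), (11, 4), (11, 7), (12, 4), (12, 7), (19, 4), (19, 7), (20, 4), (20, 7), (27, 4), (27, 7), (28, 4), (28, 7)]
Unfold 5 (reflect across v@4): 32 holes -> [(3, 0), (3, 3), (3, 4), (3, 7), (4, 0), (4, 3), (4, 4), (4, 7), (11, 0), (11, 3), (11, 4), (11, 7), (12, 0), (12, 3), (12, 4), (12, 7), (19, 0), (19, 3), (19, 4), (19, 7), (20, 0), (20, 3), (20, 4), (20, 7), (27, 0), (27, 3), (27, 4), (27, 7), (28, 0), (28, 3), (28, 4), (28, 7)]
Holes: [(3, 0), (3, 3), (3, 4), (3, 7), (4, 0), (4, 3), (4, 4), (4, 7), (11, 0), (11, 3), (11, 4), (11, 7), (12, 0), (12, 3), (12, 4), (12, 7), (19, 0), (19, 3), (19, 4), (19, 7), (20, 0), (20, 3), (20, 4), (20, 7), (27, 0), (27, 3), (27, 4), (27, 7), (28, 0), (28, 3), (28, 4), (28, 7)]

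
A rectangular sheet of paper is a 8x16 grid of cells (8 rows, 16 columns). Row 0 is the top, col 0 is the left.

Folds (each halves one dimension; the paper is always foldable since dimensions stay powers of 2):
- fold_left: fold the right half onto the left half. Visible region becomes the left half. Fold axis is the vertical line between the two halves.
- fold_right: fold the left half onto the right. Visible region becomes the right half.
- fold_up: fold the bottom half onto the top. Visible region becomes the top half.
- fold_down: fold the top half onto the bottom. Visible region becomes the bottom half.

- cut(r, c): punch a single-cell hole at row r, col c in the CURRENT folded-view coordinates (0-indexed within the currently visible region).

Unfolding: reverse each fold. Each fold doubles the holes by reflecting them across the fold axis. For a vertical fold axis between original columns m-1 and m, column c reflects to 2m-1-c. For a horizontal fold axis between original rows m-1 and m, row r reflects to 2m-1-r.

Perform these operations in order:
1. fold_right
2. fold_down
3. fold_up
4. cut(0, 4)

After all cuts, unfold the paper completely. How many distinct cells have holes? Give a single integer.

Answer: 8

Derivation:
Op 1 fold_right: fold axis v@8; visible region now rows[0,8) x cols[8,16) = 8x8
Op 2 fold_down: fold axis h@4; visible region now rows[4,8) x cols[8,16) = 4x8
Op 3 fold_up: fold axis h@6; visible region now rows[4,6) x cols[8,16) = 2x8
Op 4 cut(0, 4): punch at orig (4,12); cuts so far [(4, 12)]; region rows[4,6) x cols[8,16) = 2x8
Unfold 1 (reflect across h@6): 2 holes -> [(4, 12), (7, 12)]
Unfold 2 (reflect across h@4): 4 holes -> [(0, 12), (3, 12), (4, 12), (7, 12)]
Unfold 3 (reflect across v@8): 8 holes -> [(0, 3), (0, 12), (3, 3), (3, 12), (4, 3), (4, 12), (7, 3), (7, 12)]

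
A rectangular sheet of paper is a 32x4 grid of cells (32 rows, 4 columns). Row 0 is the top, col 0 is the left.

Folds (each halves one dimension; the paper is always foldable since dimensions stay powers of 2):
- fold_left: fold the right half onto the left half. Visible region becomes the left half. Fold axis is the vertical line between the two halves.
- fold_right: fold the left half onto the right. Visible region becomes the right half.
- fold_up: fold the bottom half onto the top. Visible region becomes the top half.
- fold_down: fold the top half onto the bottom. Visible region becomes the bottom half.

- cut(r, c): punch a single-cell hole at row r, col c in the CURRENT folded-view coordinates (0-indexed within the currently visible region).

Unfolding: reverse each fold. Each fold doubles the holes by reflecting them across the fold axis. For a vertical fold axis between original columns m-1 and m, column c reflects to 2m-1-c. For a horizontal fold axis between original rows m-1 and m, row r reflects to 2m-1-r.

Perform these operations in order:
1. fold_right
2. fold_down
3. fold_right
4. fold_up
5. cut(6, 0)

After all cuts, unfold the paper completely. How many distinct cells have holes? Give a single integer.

Op 1 fold_right: fold axis v@2; visible region now rows[0,32) x cols[2,4) = 32x2
Op 2 fold_down: fold axis h@16; visible region now rows[16,32) x cols[2,4) = 16x2
Op 3 fold_right: fold axis v@3; visible region now rows[16,32) x cols[3,4) = 16x1
Op 4 fold_up: fold axis h@24; visible region now rows[16,24) x cols[3,4) = 8x1
Op 5 cut(6, 0): punch at orig (22,3); cuts so far [(22, 3)]; region rows[16,24) x cols[3,4) = 8x1
Unfold 1 (reflect across h@24): 2 holes -> [(22, 3), (25, 3)]
Unfold 2 (reflect across v@3): 4 holes -> [(22, 2), (22, 3), (25, 2), (25, 3)]
Unfold 3 (reflect across h@16): 8 holes -> [(6, 2), (6, 3), (9, 2), (9, 3), (22, 2), (22, 3), (25, 2), (25, 3)]
Unfold 4 (reflect across v@2): 16 holes -> [(6, 0), (6, 1), (6, 2), (6, 3), (9, 0), (9, 1), (9, 2), (9, 3), (22, 0), (22, 1), (22, 2), (22, 3), (25, 0), (25, 1), (25, 2), (25, 3)]

Answer: 16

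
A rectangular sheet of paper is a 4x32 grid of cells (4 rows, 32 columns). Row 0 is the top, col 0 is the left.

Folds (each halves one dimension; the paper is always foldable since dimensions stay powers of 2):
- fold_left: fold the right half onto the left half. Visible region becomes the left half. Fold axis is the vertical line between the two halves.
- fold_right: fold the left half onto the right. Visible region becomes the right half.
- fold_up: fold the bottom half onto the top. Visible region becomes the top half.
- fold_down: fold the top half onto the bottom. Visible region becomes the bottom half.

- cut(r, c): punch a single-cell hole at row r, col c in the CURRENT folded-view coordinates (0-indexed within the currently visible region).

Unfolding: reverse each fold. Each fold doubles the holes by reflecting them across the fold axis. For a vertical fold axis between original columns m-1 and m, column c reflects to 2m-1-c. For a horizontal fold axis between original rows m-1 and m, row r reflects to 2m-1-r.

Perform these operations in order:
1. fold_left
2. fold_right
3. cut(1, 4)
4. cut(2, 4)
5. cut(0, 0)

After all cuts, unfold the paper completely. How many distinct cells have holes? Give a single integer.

Answer: 12

Derivation:
Op 1 fold_left: fold axis v@16; visible region now rows[0,4) x cols[0,16) = 4x16
Op 2 fold_right: fold axis v@8; visible region now rows[0,4) x cols[8,16) = 4x8
Op 3 cut(1, 4): punch at orig (1,12); cuts so far [(1, 12)]; region rows[0,4) x cols[8,16) = 4x8
Op 4 cut(2, 4): punch at orig (2,12); cuts so far [(1, 12), (2, 12)]; region rows[0,4) x cols[8,16) = 4x8
Op 5 cut(0, 0): punch at orig (0,8); cuts so far [(0, 8), (1, 12), (2, 12)]; region rows[0,4) x cols[8,16) = 4x8
Unfold 1 (reflect across v@8): 6 holes -> [(0, 7), (0, 8), (1, 3), (1, 12), (2, 3), (2, 12)]
Unfold 2 (reflect across v@16): 12 holes -> [(0, 7), (0, 8), (0, 23), (0, 24), (1, 3), (1, 12), (1, 19), (1, 28), (2, 3), (2, 12), (2, 19), (2, 28)]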